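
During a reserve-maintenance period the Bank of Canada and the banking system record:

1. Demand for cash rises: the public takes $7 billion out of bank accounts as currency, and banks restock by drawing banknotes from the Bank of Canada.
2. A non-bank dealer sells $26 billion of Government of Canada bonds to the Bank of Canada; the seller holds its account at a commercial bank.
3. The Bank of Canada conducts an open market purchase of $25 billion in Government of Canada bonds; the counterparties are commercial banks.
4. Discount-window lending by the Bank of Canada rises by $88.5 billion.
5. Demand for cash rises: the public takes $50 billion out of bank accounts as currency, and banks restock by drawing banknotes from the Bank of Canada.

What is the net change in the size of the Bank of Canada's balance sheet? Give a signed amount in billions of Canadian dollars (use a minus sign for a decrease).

Currency withdrawal $7 billion: only the composition of liabilities changes → 0.
Asset purchase (from non-banks) $26 billion: a Bank of Canada asset is acquired → +$26B.
OMO purchase (from banks) $25 billion: a Bank of Canada asset is acquired → +$25B.
Discount-window loan $88.5 billion: a Bank of Canada asset is acquired → +$88.5B.
Currency withdrawal $50 billion: only the composition of liabilities changes → 0.
Net: 0 + 26 + 25 + 88.5 + 0 = +$139.5 billion.

+$139.5 billion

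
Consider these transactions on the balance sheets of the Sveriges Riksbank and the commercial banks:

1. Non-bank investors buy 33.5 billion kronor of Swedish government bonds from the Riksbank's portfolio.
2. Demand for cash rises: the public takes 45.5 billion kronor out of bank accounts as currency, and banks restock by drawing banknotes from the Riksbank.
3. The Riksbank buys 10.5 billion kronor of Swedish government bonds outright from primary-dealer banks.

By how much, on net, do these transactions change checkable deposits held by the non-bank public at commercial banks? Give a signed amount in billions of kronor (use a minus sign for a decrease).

Riksbank balance sheet:
  Assets:      Securities −23B
  Liabilities: Bank reserves −68.5B, Currency in circulation +45.5B
Commercial banking system:
  Assets:      Reserves at CB −68.5B, Securities −10.5B
  Liabilities: Checkable deposits −79B
So the change in checkable deposits held by the non-bank public at commercial banks is -79 billion.

-79 billion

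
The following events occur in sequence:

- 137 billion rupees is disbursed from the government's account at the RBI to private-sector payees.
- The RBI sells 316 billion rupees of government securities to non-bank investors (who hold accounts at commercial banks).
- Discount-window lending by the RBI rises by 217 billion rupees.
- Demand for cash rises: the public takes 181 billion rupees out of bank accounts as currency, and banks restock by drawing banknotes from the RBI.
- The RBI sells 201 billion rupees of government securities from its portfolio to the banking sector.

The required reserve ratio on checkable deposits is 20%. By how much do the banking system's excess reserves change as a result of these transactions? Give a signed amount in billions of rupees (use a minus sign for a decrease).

-272 billion

Government spending 137 billion rupees: reserves +137B, deposits +137B.
Asset sale (to non-banks) 316 billion rupees: reserves −316B, deposits −316B.
Discount-window loan 217 billion rupees: reserves +217B, deposits 0.
Currency withdrawal 181 billion rupees: reserves −181B, deposits −181B.
OMO sale (to banks) 201 billion rupees: reserves −201B, deposits 0.
Totals: Δreserves = −344B, Δdeposits = −360B.
Δrequired reserves = 20% × −360B = −72B.
Δexcess reserves = Δreserves − Δrequired = −344B − (−72B) = -272 billion.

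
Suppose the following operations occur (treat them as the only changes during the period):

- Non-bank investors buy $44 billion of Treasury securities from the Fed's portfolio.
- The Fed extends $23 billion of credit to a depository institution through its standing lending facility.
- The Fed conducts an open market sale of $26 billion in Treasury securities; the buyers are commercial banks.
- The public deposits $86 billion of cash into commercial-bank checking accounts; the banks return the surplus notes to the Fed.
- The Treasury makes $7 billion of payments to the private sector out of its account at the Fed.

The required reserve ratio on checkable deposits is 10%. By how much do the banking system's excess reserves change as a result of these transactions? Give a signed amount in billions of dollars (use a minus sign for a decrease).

+$41.1 billion

Asset sale (to non-banks) $44 billion: reserves −$44B, deposits −$44B.
Discount-window loan $23 billion: reserves +$23B, deposits 0.
OMO sale (to banks) $26 billion: reserves −$26B, deposits 0.
Currency deposit $86 billion: reserves +$86B, deposits +$86B.
Government spending $7 billion: reserves +$7B, deposits +$7B.
Totals: Δreserves = +$46B, Δdeposits = +$49B.
Δrequired reserves = 10% × +$49B = +$4.9B.
Δexcess reserves = Δreserves − Δrequired = +$46B − (+$4.9B) = +$41.1 billion.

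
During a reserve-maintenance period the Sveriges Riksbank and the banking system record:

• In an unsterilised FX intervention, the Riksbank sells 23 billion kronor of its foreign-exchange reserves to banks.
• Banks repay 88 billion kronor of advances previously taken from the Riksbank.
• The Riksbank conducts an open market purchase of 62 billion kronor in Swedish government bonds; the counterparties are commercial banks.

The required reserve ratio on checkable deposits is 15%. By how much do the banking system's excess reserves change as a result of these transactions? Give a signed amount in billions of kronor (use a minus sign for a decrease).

-49 billion

FX sale 23 billion kronor: reserves −23B, deposits 0.
Discount-window repayment 88 billion kronor: reserves −88B, deposits 0.
OMO purchase (from banks) 62 billion kronor: reserves +62B, deposits 0.
Totals: Δreserves = −49B, Δdeposits = 0.
Δrequired reserves = 15% × 0 = 0.
Δexcess reserves = Δreserves − Δrequired = −49B − (0) = -49 billion.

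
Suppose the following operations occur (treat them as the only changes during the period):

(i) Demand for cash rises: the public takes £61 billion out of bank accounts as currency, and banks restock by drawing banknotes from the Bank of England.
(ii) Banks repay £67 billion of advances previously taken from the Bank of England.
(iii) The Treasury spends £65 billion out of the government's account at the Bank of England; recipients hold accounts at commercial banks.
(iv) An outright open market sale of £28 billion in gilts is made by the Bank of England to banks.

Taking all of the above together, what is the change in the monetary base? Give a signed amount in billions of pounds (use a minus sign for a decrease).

Currency withdrawal £61 billion: just a shift between currency and reserves — both are base money → 0.
Discount-window repayment £67 billion: Bank of England balance sheet contracts → −£67B.
Government spending £65 billion: a non-base liability converts back to reserves → +£65B.
OMO sale (to banks) £28 billion: Bank of England balance sheet contracts → −£28B.
Net: 0 − 67 + 65 − 28 = -£30 billion.

-£30 billion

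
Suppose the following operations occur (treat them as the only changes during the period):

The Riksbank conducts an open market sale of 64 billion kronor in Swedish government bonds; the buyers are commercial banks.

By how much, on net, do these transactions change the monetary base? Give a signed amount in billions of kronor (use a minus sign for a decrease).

-64 billion

OMO sale (to banks) 64 billion kronor: Riksbank balance sheet contracts → −64B.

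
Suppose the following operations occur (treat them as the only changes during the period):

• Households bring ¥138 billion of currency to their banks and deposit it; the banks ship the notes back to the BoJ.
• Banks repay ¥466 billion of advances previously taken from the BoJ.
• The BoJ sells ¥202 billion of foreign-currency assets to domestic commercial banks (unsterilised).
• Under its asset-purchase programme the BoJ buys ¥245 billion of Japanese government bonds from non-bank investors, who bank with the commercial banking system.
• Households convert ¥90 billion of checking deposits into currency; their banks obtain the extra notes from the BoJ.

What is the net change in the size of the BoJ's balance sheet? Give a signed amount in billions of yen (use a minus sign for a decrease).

Currency deposit ¥138 billion: only the composition of liabilities changes → 0.
Discount-window repayment ¥466 billion: a BoJ asset is shed → −¥466B.
FX sale ¥202 billion: a BoJ asset is shed → −¥202B.
Asset purchase (from non-banks) ¥245 billion: a BoJ asset is acquired → +¥245B.
Currency withdrawal ¥90 billion: only the composition of liabilities changes → 0.
Net: 0 − 466 − 202 + 245 + 0 = -¥423 billion.

-¥423 billion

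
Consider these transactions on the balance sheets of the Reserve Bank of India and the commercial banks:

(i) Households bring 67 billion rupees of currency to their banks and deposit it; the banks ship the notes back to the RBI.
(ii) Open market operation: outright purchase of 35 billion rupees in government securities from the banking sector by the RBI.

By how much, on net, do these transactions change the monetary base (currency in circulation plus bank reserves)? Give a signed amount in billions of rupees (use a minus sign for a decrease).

Currency deposit 67 billion rupees: just a shift between currency and reserves — both are base money → 0.
OMO purchase (from banks) 35 billion rupees: RBI balance sheet expands → +35B.
Net: 0 + 35 = +35 billion.

+35 billion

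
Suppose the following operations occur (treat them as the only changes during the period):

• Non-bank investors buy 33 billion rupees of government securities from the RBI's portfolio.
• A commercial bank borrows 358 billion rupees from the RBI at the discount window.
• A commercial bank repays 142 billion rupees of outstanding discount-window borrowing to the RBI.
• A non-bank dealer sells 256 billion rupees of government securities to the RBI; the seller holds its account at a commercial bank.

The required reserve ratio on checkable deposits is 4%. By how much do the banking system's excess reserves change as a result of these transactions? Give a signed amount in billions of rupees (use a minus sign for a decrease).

+430.08 billion

Asset sale (to non-banks) 33 billion rupees: reserves −33B, deposits −33B.
Discount-window loan 358 billion rupees: reserves +358B, deposits 0.
Discount-window repayment 142 billion rupees: reserves −142B, deposits 0.
Asset purchase (from non-banks) 256 billion rupees: reserves +256B, deposits +256B.
Totals: Δreserves = +439B, Δdeposits = +223B.
Δrequired reserves = 4% × +223B = +8.92B.
Δexcess reserves = Δreserves − Δrequired = +439B − (+8.92B) = +430.08 billion.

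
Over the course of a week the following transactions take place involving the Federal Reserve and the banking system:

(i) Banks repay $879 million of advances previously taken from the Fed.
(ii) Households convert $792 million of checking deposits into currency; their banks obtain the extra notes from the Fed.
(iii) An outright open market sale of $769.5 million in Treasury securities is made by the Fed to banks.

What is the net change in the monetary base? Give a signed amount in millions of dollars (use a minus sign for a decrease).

-$1648.5 million

Fed balance sheet:
  Assets:      Securities −$769.5M, Loans to banks −$879M
  Liabilities: Bank reserves −$2440.5M, Currency in circulation +$792M
Commercial banking system:
  Assets:      Reserves at CB −$2440.5M, Securities +$769.5M
  Liabilities: Checkable deposits −$792M, Borrowings from CB −$879M
Monetary base = currency + reserves: +$792M + (−$2440.5M) = -$1648.5 million.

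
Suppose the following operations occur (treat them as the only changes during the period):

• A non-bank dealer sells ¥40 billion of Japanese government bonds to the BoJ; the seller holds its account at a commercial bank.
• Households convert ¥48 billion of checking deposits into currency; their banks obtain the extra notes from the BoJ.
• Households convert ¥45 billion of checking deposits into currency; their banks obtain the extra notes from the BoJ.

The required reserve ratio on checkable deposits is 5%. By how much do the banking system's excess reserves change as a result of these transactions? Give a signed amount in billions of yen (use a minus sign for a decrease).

-¥50.35 billion

Asset purchase (from non-banks) ¥40 billion: reserves +¥40B, deposits +¥40B.
Currency withdrawal ¥48 billion: reserves −¥48B, deposits −¥48B.
Currency withdrawal ¥45 billion: reserves −¥45B, deposits −¥45B.
Totals: Δreserves = −¥53B, Δdeposits = −¥53B.
Δrequired reserves = 5% × −¥53B = −¥2.65B.
Δexcess reserves = Δreserves − Δrequired = −¥53B − (−¥2.65B) = -¥50.35 billion.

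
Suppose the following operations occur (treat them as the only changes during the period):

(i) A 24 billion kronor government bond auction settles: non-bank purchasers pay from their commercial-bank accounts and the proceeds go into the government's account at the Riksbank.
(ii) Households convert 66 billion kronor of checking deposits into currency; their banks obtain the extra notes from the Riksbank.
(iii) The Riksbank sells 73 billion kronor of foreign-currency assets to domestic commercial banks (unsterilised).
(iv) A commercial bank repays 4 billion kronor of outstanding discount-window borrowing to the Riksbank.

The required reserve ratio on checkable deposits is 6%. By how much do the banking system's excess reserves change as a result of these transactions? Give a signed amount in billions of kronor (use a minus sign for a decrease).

Government account inflow 24 billion kronor: reserves −24B, deposits −24B.
Currency withdrawal 66 billion kronor: reserves −66B, deposits −66B.
FX sale 73 billion kronor: reserves −73B, deposits 0.
Discount-window repayment 4 billion kronor: reserves −4B, deposits 0.
Totals: Δreserves = −167B, Δdeposits = −90B.
Δrequired reserves = 6% × −90B = −5.4B.
Δexcess reserves = Δreserves − Δrequired = −167B − (−5.4B) = -161.6 billion.

-161.6 billion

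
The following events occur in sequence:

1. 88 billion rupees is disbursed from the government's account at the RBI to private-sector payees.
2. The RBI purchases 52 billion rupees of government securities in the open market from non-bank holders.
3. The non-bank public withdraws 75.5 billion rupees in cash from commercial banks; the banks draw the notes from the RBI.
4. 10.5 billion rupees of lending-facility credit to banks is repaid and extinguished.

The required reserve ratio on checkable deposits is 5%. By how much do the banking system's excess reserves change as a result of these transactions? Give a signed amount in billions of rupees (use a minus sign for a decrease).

+50.775 billion

Government spending 88 billion rupees: reserves +88B, deposits +88B.
Asset purchase (from non-banks) 52 billion rupees: reserves +52B, deposits +52B.
Currency withdrawal 75.5 billion rupees: reserves −75.5B, deposits −75.5B.
Discount-window repayment 10.5 billion rupees: reserves −10.5B, deposits 0.
Totals: Δreserves = +54B, Δdeposits = +64.5B.
Δrequired reserves = 5% × +64.5B = +3.225B.
Δexcess reserves = Δreserves − Δrequired = +54B − (+3.225B) = +50.775 billion.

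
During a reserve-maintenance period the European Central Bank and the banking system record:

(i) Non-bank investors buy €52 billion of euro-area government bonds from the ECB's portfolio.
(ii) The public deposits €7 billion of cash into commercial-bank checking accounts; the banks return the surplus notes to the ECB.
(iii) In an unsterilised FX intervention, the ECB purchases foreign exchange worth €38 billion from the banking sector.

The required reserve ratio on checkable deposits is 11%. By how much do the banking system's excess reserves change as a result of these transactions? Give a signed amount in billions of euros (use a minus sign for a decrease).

-€2.05 billion

Asset sale (to non-banks) €52 billion: reserves −€52B, deposits −€52B.
Currency deposit €7 billion: reserves +€7B, deposits +€7B.
FX purchase €38 billion: reserves +€38B, deposits 0.
Totals: Δreserves = −€7B, Δdeposits = −€45B.
Δrequired reserves = 11% × −€45B = −€4.95B.
Δexcess reserves = Δreserves − Δrequired = −€7B − (−€4.95B) = -€2.05 billion.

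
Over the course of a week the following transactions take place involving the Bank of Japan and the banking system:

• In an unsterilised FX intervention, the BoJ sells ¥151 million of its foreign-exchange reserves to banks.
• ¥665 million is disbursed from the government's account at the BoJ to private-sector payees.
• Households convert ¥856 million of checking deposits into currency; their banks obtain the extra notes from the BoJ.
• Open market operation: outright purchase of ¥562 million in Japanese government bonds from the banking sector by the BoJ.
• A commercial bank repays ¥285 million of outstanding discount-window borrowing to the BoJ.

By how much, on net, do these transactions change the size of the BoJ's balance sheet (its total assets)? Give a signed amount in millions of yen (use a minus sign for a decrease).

+¥126 million

FX sale ¥151 million: a BoJ asset is shed → −¥151M.
Government spending ¥665 million: only the composition of liabilities changes → 0.
Currency withdrawal ¥856 million: only the composition of liabilities changes → 0.
OMO purchase (from banks) ¥562 million: a BoJ asset is acquired → +¥562M.
Discount-window repayment ¥285 million: a BoJ asset is shed → −¥285M.
Net: −151 + 0 + 0 + 562 − 285 = +¥126 million.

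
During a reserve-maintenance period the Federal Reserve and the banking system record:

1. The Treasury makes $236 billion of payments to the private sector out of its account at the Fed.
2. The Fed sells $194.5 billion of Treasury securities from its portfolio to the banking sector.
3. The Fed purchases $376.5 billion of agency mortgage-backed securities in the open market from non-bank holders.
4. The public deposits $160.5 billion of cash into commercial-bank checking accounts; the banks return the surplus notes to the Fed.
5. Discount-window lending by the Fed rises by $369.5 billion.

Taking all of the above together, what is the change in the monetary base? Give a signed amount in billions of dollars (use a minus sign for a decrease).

+$787.5 billion

Government spending $236 billion: a non-base liability converts back to reserves → +$236B.
OMO sale (to banks) $194.5 billion: Fed balance sheet contracts → −$194.5B.
Asset purchase (from non-banks) $376.5 billion: Fed balance sheet expands → +$376.5B.
Currency deposit $160.5 billion: just a shift between currency and reserves — both are base money → 0.
Discount-window loan $369.5 billion: Fed balance sheet expands → +$369.5B.
Net: 236 − 194.5 + 376.5 + 0 + 369.5 = +$787.5 billion.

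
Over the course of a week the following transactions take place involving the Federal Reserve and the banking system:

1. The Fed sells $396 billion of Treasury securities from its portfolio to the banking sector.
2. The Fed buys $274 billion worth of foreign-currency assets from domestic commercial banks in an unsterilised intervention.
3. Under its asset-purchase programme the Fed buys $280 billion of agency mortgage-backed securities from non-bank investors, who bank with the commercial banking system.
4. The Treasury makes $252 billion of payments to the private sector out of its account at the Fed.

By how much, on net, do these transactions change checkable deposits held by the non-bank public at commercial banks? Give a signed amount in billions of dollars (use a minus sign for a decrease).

+$532 billion

OMO sale (to banks) $396 billion: the counterparty is a bank, so public deposits are unchanged → 0.
FX purchase $274 billion: the counterparty is a bank, so public deposits are unchanged → 0.
Asset purchase (from non-banks) $280 billion: non-bank counterparties' bank balances rise → +$280B.
Government spending $252 billion: non-bank counterparties' bank balances rise → +$252B.
Net: 0 + 0 + 280 + 252 = +$532 billion.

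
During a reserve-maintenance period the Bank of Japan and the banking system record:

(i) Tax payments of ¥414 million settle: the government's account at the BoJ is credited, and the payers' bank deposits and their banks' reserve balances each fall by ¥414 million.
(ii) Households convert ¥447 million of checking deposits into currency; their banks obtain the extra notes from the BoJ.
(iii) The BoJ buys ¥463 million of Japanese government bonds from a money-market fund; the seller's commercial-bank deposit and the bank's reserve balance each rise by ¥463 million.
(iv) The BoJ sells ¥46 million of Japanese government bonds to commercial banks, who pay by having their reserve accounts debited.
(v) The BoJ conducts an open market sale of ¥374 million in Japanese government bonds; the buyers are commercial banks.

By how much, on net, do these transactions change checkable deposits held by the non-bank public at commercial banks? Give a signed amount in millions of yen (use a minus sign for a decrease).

Government account inflow ¥414 million: non-bank counterparties' bank balances fall → −¥414M.
Currency withdrawal ¥447 million: non-bank counterparties' bank balances fall → −¥447M.
Asset purchase (from non-banks) ¥463 million: non-bank counterparties' bank balances rise → +¥463M.
OMO sale (to banks) ¥46 million: the counterparty is a bank, so public deposits are unchanged → 0.
OMO sale (to banks) ¥374 million: the counterparty is a bank, so public deposits are unchanged → 0.
Net: −414 − 447 + 463 + 0 + 0 = -¥398 million.

-¥398 million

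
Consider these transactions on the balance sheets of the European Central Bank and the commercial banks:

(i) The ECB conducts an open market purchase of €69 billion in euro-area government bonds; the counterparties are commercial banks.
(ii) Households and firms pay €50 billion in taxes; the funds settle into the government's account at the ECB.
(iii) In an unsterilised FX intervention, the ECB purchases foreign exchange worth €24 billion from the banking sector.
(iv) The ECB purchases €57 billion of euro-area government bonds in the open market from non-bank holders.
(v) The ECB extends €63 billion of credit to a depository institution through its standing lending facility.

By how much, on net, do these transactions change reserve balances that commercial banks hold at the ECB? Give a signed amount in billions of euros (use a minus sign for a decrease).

OMO purchase (from banks) €69 billion: the ECB pays by crediting reserve accounts → +€69B.
Government account inflow €50 billion: funds move from bank reserves into the government account → −€50B.
FX purchase €24 billion: the ECB pays by crediting reserve accounts → +€24B.
Asset purchase (from non-banks) €57 billion: the ECB pays by crediting reserve accounts → +€57B.
Discount-window loan €63 billion: the loan is credited to the bank's reserve account → +€63B.
Net: 69 − 50 + 24 + 57 + 63 = +€163 billion.

+€163 billion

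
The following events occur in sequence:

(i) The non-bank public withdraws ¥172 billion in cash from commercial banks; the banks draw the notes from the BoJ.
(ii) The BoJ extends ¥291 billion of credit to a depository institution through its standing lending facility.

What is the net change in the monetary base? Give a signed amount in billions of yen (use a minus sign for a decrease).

+¥291 billion

BoJ balance sheet:
  Assets:      Loans to banks +¥291B
  Liabilities: Bank reserves +¥119B, Currency in circulation +¥172B
Commercial banking system:
  Assets:      Reserves at CB +¥119B
  Liabilities: Checkable deposits −¥172B, Borrowings from CB +¥291B
Monetary base = currency + reserves: +¥172B + (+¥119B) = +¥291 billion.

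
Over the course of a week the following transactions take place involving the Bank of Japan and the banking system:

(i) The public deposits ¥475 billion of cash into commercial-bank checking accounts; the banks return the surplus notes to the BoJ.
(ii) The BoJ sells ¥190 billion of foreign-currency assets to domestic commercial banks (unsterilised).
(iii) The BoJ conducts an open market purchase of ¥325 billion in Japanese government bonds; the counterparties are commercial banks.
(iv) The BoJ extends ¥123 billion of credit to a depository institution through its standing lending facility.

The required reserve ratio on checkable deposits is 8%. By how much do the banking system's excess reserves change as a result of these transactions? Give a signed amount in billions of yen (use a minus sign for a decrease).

Currency deposit ¥475 billion: reserves +¥475B, deposits +¥475B.
FX sale ¥190 billion: reserves −¥190B, deposits 0.
OMO purchase (from banks) ¥325 billion: reserves +¥325B, deposits 0.
Discount-window loan ¥123 billion: reserves +¥123B, deposits 0.
Totals: Δreserves = +¥733B, Δdeposits = +¥475B.
Δrequired reserves = 8% × +¥475B = +¥38B.
Δexcess reserves = Δreserves − Δrequired = +¥733B − (+¥38B) = +¥695 billion.

+¥695 billion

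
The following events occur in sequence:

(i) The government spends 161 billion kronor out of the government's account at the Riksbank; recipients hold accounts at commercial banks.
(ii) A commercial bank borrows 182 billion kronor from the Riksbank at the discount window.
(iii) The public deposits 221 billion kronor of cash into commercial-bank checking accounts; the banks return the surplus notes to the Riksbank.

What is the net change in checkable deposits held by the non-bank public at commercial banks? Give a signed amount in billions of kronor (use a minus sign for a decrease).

+382 billion

Riksbank balance sheet:
  Assets:      Loans to banks +182B
  Liabilities: Bank reserves +564B, Currency in circulation −221B, Government deposits −161B
Commercial banking system:
  Assets:      Reserves at CB +564B
  Liabilities: Checkable deposits +382B, Borrowings from CB +182B
So the change in checkable deposits held by the non-bank public at commercial banks is +382 billion.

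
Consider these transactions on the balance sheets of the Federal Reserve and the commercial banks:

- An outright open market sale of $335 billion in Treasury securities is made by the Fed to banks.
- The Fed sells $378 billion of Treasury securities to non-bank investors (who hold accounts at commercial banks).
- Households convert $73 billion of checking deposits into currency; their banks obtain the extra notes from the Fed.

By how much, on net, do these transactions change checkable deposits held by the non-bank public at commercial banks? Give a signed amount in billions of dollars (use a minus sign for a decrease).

Fed balance sheet:
  Assets:      Securities −$713B
  Liabilities: Bank reserves −$786B, Currency in circulation +$73B
Commercial banking system:
  Assets:      Reserves at CB −$786B, Securities +$335B
  Liabilities: Checkable deposits −$451B
So the change in checkable deposits held by the non-bank public at commercial banks is -$451 billion.

-$451 billion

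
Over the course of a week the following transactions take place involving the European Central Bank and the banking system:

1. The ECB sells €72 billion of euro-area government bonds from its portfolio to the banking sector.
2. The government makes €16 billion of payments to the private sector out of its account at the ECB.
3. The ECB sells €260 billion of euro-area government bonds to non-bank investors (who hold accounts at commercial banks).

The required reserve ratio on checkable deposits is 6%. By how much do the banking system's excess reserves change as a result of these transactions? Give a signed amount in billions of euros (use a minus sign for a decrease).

-€301.36 billion

OMO sale (to banks) €72 billion: reserves −€72B, deposits 0.
Government spending €16 billion: reserves +€16B, deposits +€16B.
Asset sale (to non-banks) €260 billion: reserves −€260B, deposits −€260B.
Totals: Δreserves = −€316B, Δdeposits = −€244B.
Δrequired reserves = 6% × −€244B = −€14.64B.
Δexcess reserves = Δreserves − Δrequired = −€316B − (−€14.64B) = -€301.36 billion.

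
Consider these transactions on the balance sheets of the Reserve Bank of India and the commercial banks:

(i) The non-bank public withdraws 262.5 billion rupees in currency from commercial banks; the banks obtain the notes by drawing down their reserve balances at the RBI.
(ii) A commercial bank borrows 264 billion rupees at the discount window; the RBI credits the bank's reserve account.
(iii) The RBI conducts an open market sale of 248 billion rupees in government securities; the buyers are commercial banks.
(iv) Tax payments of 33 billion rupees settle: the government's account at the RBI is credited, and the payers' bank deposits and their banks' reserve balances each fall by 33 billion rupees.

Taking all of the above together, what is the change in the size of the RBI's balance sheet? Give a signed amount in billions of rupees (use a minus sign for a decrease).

RBI balance sheet:
  Assets:      Securities −248B, Loans to banks +264B
  Liabilities: Bank reserves −279.5B, Currency in circulation +262.5B, Government deposits +33B
Commercial banking system:
  Assets:      Reserves at CB −279.5B, Securities +248B
  Liabilities: Checkable deposits −295.5B, Borrowings from CB +264B
Change in total RBI assets = +16 billion.

+16 billion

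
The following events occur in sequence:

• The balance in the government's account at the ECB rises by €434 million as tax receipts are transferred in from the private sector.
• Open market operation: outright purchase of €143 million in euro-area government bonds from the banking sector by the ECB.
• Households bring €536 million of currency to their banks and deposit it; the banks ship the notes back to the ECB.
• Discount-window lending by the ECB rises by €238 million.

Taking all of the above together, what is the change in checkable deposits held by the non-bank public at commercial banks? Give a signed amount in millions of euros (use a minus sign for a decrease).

+€102 million

ECB balance sheet:
  Assets:      Securities +€143M, Loans to banks +€238M
  Liabilities: Bank reserves +€483M, Currency in circulation −€536M, Government deposits +€434M
Commercial banking system:
  Assets:      Reserves at CB +€483M, Securities −€143M
  Liabilities: Checkable deposits +€102M, Borrowings from CB +€238M
So the change in checkable deposits held by the non-bank public at commercial banks is +€102 million.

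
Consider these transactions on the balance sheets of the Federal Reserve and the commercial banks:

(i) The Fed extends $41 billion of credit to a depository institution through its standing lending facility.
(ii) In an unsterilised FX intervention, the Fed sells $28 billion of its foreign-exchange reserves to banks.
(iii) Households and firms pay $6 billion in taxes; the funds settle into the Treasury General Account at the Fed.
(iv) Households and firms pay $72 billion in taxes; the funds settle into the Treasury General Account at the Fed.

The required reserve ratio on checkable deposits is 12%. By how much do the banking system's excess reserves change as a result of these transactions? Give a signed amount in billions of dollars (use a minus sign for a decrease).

Discount-window loan $41 billion: reserves +$41B, deposits 0.
FX sale $28 billion: reserves −$28B, deposits 0.
Government account inflow $6 billion: reserves −$6B, deposits −$6B.
Government account inflow $72 billion: reserves −$72B, deposits −$72B.
Totals: Δreserves = −$65B, Δdeposits = −$78B.
Δrequired reserves = 12% × −$78B = −$9.36B.
Δexcess reserves = Δreserves − Δrequired = −$65B − (−$9.36B) = -$55.64 billion.

-$55.64 billion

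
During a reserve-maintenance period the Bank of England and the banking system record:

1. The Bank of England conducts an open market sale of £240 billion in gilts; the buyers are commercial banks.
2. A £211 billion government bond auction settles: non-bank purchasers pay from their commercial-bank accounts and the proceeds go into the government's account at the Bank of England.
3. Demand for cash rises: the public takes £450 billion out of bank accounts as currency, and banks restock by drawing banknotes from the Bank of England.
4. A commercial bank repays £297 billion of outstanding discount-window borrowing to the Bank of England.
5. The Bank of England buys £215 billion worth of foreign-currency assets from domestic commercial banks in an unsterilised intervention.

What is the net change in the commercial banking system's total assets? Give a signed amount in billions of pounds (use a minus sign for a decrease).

OMO sale (to banks) £240 billion: just an asset swap on bank balance sheets → 0.
Government account inflow £211 billion: bank balance sheets shrink → −£211B.
Currency withdrawal £450 billion: bank balance sheets shrink → −£450B.
Discount-window repayment £297 billion: bank balance sheets shrink → −£297B.
FX purchase £215 billion: just an asset swap on bank balance sheets → 0.
Net: 0 − 211 − 450 − 297 + 0 = -£958 billion.

-£958 billion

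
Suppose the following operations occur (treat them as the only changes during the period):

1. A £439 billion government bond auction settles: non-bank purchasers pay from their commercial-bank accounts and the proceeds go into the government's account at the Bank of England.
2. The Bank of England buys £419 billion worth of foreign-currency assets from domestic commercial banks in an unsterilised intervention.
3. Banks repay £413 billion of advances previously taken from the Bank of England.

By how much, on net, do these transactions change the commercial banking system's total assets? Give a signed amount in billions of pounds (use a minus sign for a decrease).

Government account inflow £439 billion: bank balance sheets shrink → −£439B.
FX purchase £419 billion: just an asset swap on bank balance sheets → 0.
Discount-window repayment £413 billion: bank balance sheets shrink → −£413B.
Net: −439 + 0 − 413 = -£852 billion.

-£852 billion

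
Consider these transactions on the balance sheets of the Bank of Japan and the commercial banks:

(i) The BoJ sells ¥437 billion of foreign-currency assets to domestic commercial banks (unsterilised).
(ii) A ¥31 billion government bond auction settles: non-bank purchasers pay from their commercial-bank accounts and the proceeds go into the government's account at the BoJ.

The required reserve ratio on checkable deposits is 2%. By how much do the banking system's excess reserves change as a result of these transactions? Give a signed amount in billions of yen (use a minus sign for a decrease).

-¥467.38 billion

FX sale ¥437 billion: reserves −¥437B, deposits 0.
Government account inflow ¥31 billion: reserves −¥31B, deposits −¥31B.
Totals: Δreserves = −¥468B, Δdeposits = −¥31B.
Δrequired reserves = 2% × −¥31B = −¥0.62B.
Δexcess reserves = Δreserves − Δrequired = −¥468B − (−¥0.62B) = -¥467.38 billion.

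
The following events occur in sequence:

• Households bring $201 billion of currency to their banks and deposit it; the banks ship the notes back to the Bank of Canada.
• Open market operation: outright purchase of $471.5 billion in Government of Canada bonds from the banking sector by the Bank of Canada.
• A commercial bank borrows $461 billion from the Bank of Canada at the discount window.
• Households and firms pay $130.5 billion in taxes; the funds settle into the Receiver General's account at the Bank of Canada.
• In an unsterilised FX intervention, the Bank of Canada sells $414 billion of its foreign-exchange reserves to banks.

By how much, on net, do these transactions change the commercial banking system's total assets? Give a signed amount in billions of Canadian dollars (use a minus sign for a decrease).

+$531.5 billion

Bank of Canada balance sheet:
  Assets:      Securities +$471.5B, Loans to banks +$461B, Foreign assets −$414B
  Liabilities: Bank reserves +$589B, Currency in circulation −$201B, Government deposits +$130.5B
Commercial banking system:
  Assets:      Reserves at CB +$589B, Securities −$471.5B, Foreign assets +$414B
  Liabilities: Checkable deposits +$70.5B, Borrowings from CB +$461B
Change in total bank assets = +$531.5 billion.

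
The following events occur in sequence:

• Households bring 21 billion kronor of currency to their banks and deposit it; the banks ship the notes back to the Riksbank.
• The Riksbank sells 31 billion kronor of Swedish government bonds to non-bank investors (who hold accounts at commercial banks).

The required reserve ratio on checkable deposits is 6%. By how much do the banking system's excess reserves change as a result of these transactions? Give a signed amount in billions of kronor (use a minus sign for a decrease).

-9.4 billion

Currency deposit 21 billion kronor: reserves +21B, deposits +21B.
Asset sale (to non-banks) 31 billion kronor: reserves −31B, deposits −31B.
Totals: Δreserves = −10B, Δdeposits = −10B.
Δrequired reserves = 6% × −10B = −0.6B.
Δexcess reserves = Δreserves − Δrequired = −10B − (−0.6B) = -9.4 billion.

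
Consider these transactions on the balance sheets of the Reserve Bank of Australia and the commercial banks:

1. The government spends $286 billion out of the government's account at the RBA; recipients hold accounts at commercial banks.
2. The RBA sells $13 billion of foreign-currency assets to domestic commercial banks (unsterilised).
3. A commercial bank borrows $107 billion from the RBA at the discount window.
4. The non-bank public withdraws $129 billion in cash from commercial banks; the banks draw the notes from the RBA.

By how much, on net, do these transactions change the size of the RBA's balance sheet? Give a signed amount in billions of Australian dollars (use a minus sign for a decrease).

+$94 billion

RBA balance sheet:
  Assets:      Loans to banks +$107B, Foreign assets −$13B
  Liabilities: Bank reserves +$251B, Currency in circulation +$129B, Government deposits −$286B
Commercial banking system:
  Assets:      Reserves at CB +$251B, Foreign assets +$13B
  Liabilities: Checkable deposits +$157B, Borrowings from CB +$107B
Change in total RBA assets = +$94 billion.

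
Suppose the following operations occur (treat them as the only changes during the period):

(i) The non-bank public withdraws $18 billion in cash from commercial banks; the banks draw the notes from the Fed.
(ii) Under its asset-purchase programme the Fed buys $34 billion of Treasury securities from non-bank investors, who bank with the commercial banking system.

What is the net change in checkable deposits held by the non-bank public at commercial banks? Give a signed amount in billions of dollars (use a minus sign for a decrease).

Currency withdrawal $18 billion: non-bank counterparties' bank balances fall → −$18B.
Asset purchase (from non-banks) $34 billion: non-bank counterparties' bank balances rise → +$34B.
Net: −18 + 34 = +$16 billion.

+$16 billion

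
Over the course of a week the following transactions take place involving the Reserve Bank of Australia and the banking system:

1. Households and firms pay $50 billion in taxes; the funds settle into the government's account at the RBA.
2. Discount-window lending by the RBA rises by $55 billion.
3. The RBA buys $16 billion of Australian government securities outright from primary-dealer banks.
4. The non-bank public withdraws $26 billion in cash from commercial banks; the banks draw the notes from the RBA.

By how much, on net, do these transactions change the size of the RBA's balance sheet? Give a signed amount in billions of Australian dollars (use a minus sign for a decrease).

+$71 billion

Government account inflow $50 billion: only the composition of liabilities changes → 0.
Discount-window loan $55 billion: an RBA asset is acquired → +$55B.
OMO purchase (from banks) $16 billion: an RBA asset is acquired → +$16B.
Currency withdrawal $26 billion: only the composition of liabilities changes → 0.
Net: 0 + 55 + 16 + 0 = +$71 billion.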